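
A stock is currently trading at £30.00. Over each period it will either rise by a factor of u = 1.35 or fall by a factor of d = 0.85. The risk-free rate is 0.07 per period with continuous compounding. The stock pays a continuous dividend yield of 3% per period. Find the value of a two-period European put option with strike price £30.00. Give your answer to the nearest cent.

Per-period risk-free factor R = e^0.07 = 1.0725; dividend-adjusted growth = e^(0.07−0.03) = 1.0408.
Risk-neutral probability p = (1.0408 − 0.85)/(1.35 − 0.85) = 0.1908/0.5000 = 0.3816
Terminal stock prices: S_uu = 54.68, S_ud = 34.42, S_dd = 21.67
Terminal payoffs (K − S): max(-24.68, 0) = 0, max(-4.425, 0) = 0, max(8.325, 0) = 8.325
Node u (S = 40.5): V_u = e^(−0.07)·[0.3816·0.0000 + 0.6184·0.0000] = 0.0000
Node d (S = 25.5): V_d = e^(−0.07)·[0.3816·0.0000 + 0.6184·8.3250] = 4.8000
Node 0 (S = 30): V_0 = e^(−0.07)·[0.3816·0.0000 + 0.6184·4.8000] = 2.7675

£2.77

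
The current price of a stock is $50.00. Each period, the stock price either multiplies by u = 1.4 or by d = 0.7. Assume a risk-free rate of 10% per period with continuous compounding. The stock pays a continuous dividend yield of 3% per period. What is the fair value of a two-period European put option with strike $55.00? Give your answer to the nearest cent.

$7.91

Per-period risk-free factor R = e^0.1 = 1.1052; dividend-adjusted growth = e^(0.1−0.03) = 1.0725.
Risk-neutral probability p = (1.0725 − 0.7)/(1.4 − 0.7) = 0.3725/0.7000 = 0.5322
Terminal stock prices: S_uu = 98, S_ud = 49, S_dd = 24.5
Terminal payoffs (K − S): max(-43, 0) = 0, max(6, 0) = 6, max(30.5, 0) = 30.5
Node u (S = 70): V_u = e^(−0.1)·[0.5322·0.0000 + 0.4678·6.0000] = 2.5399
Node d (S = 35): V_d = e^(−0.1)·[0.5322·6.0000 + 0.4678·30.5000] = 15.8005
Node 0 (S = 50): V_0 = e^(−0.1)·[0.5322·2.5399 + 0.4678·15.8005] = 7.9117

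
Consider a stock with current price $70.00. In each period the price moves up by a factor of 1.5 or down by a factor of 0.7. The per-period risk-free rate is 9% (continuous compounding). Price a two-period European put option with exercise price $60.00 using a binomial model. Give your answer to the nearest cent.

Risk-neutral probability p = (e^0.09 − 0.7)/(1.5 − 0.7) = 0.3942/0.8000 = 0.4927
Terminal stock prices: S_uu = 157.5, S_ud = 73.5, S_dd = 34.3
Terminal payoffs (K − S): max(-97.5, 0) = 0, max(-13.5, 0) = 0, max(25.7, 0) = 25.7
Node u (S = 105): V_u = e^(−0.09)·[0.4927·0.0000 + 0.5073·0.0000] = 0.0000
Node d (S = 49): V_d = e^(−0.09)·[0.4927·0.0000 + 0.5073·25.7000] = 11.9151
Node 0 (S = 70): V_0 = e^(−0.09)·[0.4927·0.0000 + 0.5073·11.9151] = 5.5241

$5.52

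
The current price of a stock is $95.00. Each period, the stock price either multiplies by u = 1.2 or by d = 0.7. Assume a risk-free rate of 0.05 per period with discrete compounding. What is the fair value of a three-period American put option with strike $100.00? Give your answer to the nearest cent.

$13.96

Risk-neutral probability p = (1 + 0.05 − 0.7)/(1.2 − 0.7) = 0.3500/0.5000 = 0.7000
Terminal stock prices: S_uuu = 164.2, S_uud = 95.76, S_udd = 55.86, S_ddd = 32.58
Terminal payoffs (K − S): max(-64.16, 0) = 0, max(4.24, 0) = 4.24, max(44.14, 0) = 44.14, max(67.42, 0) = 67.42
Node uu (S = 136.8): continuation = 1/1.05·[0.7000·0.0000 + 0.3000·4.2400] = 1.2114; exercise value = 0.0000 ≤ continuation, so V_uu = 1.2114
Node ud (S = 79.8): continuation = 1/1.05·[0.7000·4.2400 + 0.3000·44.1400] = 15.4381; exercise value = 20.2000 > continuation, so V_ud = 20.2000 (exercise)
Node dd (S = 46.55): continuation = 1/1.05·[0.7000·44.1400 + 0.3000·67.4150] = 48.6881; exercise value = 53.4500 > continuation, so V_dd = 53.4500 (exercise)
Node u (S = 114): continuation = 1/1.05·[0.7000·1.2114 + 0.3000·20.2000] = 6.5790; exercise value = 0.0000 ≤ continuation, so V_u = 6.5790
Node d (S = 66.5): continuation = 1/1.05·[0.7000·20.2000 + 0.3000·53.4500] = 28.7381; exercise value = 33.5000 > continuation, so V_d = 33.5000 (exercise)
Node 0 (S = 95): continuation = 1/1.05·[0.7000·6.5790 + 0.3000·33.5000] = 13.9575; exercise value = 5.0000 ≤ continuation, so V_0 = 13.9575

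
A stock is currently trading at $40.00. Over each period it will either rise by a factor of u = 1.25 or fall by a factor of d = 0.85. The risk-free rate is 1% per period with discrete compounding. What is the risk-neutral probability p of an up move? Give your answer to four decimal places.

Risk-neutral probability p = (1 + 0.01 − 0.85)/(1.25 − 0.85) = 0.1600/0.4000 = 0.4000

p = 0.4000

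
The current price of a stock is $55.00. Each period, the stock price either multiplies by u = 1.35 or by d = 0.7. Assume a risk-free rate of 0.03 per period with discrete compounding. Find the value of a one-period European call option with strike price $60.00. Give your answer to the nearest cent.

Risk-neutral probability p = (1 + 0.03 − 0.7)/(1.35 − 0.7) = 0.3300/0.6500 = 0.5077
Terminal stock prices: S_u = 74.25, S_d = 38.5
Terminal payoffs (S − K): max(14.25, 0) = 14.25, max(-21.5, 0) = 0
Node 0 (S = 55): V_0 = 1/1.03·[0.5077·14.2500 + 0.4923·0.0000] = 7.0239

$7.02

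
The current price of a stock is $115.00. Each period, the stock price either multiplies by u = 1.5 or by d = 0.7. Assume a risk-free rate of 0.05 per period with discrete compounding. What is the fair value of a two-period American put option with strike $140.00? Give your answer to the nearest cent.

Risk-neutral probability p = (1 + 0.05 − 0.7)/(1.5 − 0.7) = 0.3500/0.8000 = 0.4375
Terminal stock prices: S_uu = 258.8, S_ud = 120.7, S_dd = 56.35
Terminal payoffs (K − S): max(-118.8, 0) = 0, max(19.25, 0) = 19.25, max(83.65, 0) = 83.65
Node u (S = 172.5): continuation = 1/1.05·[0.4375·0.0000 + 0.5625·19.2500] = 10.3125; exercise value = 0.0000 ≤ continuation, so V_u = 10.3125
Node d (S = 80.5): continuation = 1/1.05·[0.4375·19.2500 + 0.5625·83.6500] = 52.8333; exercise value = 59.5000 > continuation, so V_d = 59.5000 (exercise)
Node 0 (S = 115): continuation = 1/1.05·[0.4375·10.3125 + 0.5625·59.5000] = 36.1719; exercise value = 25.0000 ≤ continuation, so V_0 = 36.1719

$36.17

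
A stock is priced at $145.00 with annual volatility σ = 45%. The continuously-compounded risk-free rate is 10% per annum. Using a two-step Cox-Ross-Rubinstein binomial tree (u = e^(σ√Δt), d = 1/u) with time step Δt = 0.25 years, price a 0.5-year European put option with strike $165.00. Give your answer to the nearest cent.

CRR parameters: u = e^(σ√Δt) = e^(0.45·√0.25) = 1.2523, d = 1/u = 0.7985
Per-period rate: rΔt = 0.1·0.25 = 0.025, so R = e^0.025 = 1.0253
Risk-neutral probability p = (e^0.025 − 0.7985)/(1.2523 − 0.7985) = 0.2268/0.4538 = 0.4998
Terminal stock prices: S_uu = 227.4, S_ud = 145, S_dd = 92.46
Terminal payoffs (K − S): max(-62.41, 0) = 0, max(20, 0) = 20, max(72.54, 0) = 72.54
Node u (S = 181.6): V_u = e^(−0.025)·[0.4998·0.0000 + 0.5002·20.0000] = 9.7576
Node d (S = 115.8): V_d = e^(−0.025)·[0.4998·20.0000 + 0.5002·72.5439] = 45.1413
Node 0 (S = 145): V_0 = e^(−0.025)·[0.4998·9.7576 + 0.5002·45.1413] = 26.7796

$26.78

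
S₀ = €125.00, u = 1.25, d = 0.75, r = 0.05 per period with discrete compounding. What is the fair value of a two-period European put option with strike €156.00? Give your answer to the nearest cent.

€29.33

Risk-neutral probability p = (1 + 0.05 − 0.75)/(1.25 − 0.75) = 0.3000/0.5000 = 0.6000
Terminal stock prices: S_uu = 195.3, S_ud = 117.2, S_dd = 70.31
Terminal payoffs (K − S): max(-39.31, 0) = 0, max(38.81, 0) = 38.81, max(85.69, 0) = 85.69
Node u (S = 156.2): V_u = 1/1.05·[0.6000·0.0000 + 0.4000·38.8125] = 14.7857
Node d (S = 93.75): V_d = 1/1.05·[0.6000·38.8125 + 0.4000·85.6875] = 54.8214
Node 0 (S = 125): V_0 = 1/1.05·[0.6000·14.7857 + 0.4000·54.8214] = 29.3333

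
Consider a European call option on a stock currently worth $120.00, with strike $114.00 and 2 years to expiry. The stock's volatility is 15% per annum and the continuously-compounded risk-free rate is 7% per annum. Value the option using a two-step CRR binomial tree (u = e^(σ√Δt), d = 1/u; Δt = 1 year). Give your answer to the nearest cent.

CRR parameters: u = e^(σ√Δt) = e^(0.15·√1) = 1.1618, d = 1/u = 0.8607
Per-period rate: rΔt = 0.07·1 = 0.07, so R = e^0.07 = 1.0725
Risk-neutral probability p = (e^0.07 − 0.8607)/(1.1618 − 0.8607) = 0.2118/0.3011 = 0.7034
Terminal stock prices: S_uu = 162, S_ud = 120, S_dd = 88.9
Terminal payoffs (S − K): max(47.98, 0) = 47.98, max(6, 0) = 6, max(-25.1, 0) = 0
Node u (S = 139.4): V_u = e^(−0.07)·[0.7034·47.9831 + 0.2966·6.0000] = 33.1272
Node d (S = 103.3): V_d = e^(−0.07)·[0.7034·6.0000 + 0.2966·0.0000] = 3.9349
Node 0 (S = 120): V_0 = e^(−0.07)·[0.7034·33.1272 + 0.2966·3.9349] = 22.8134

$22.81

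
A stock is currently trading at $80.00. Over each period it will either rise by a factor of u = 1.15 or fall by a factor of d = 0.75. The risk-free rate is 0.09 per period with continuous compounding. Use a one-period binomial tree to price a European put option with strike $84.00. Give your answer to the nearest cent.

Risk-neutral probability p = (e^0.09 − 0.75)/(1.15 − 0.75) = 0.3442/0.4000 = 0.8604
Terminal stock prices: S_u = 92, S_d = 60
Terminal payoffs (K − S): max(-8, 0) = 0, max(24, 0) = 24
Node 0 (S = 80): V_0 = e^(−0.09)·[0.8604·0.0000 + 0.1396·24.0000] = 3.0613

$3.06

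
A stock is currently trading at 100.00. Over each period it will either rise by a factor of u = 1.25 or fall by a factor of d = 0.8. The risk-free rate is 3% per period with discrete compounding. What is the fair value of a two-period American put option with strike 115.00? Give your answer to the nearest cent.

Risk-neutral probability p = (1 + 0.03 − 0.8)/(1.25 − 0.8) = 0.2300/0.4500 = 0.5111
Terminal stock prices: S_uu = 156.2, S_ud = 100, S_dd = 64
Terminal payoffs (K − S): max(-41.25, 0) = 0, max(15, 0) = 15, max(51, 0) = 51
Node u (S = 125): continuation = 1/1.03·[0.5111·0.0000 + 0.4889·15.0000] = 7.1197; exercise value = 0.0000 ≤ continuation, so V_u = 7.1197
Node d (S = 80): continuation = 1/1.03·[0.5111·15.0000 + 0.4889·51.0000] = 31.6505; exercise value = 35.0000 > continuation, so V_d = 35.0000 (exercise)
Node 0 (S = 100): continuation = 1/1.03·[0.5111·7.1197 + 0.4889·35.0000] = 20.1457; exercise value = 15.0000 ≤ continuation, so V_0 = 20.1457

20.15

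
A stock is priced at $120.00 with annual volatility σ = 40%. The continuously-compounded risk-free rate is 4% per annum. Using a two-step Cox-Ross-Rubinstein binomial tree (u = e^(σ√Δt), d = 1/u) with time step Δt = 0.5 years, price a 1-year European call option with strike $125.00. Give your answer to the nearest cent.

$17.92

CRR parameters: u = e^(σ√Δt) = e^(0.4·√0.5) = 1.3269, d = 1/u = 0.7536
Per-period rate: rΔt = 0.04·0.5 = 0.02, so R = e^0.02 = 1.0202
Risk-neutral probability p = (e^0.02 − 0.7536)/(1.3269 − 0.7536) = 0.2666/0.5733 = 0.4650
Terminal stock prices: S_uu = 211.3, S_ud = 120, S_dd = 68.16
Terminal payoffs (S − K): max(86.28, 0) = 86.28, max(-5, 0) = 0, max(-56.84, 0) = 0
Node u (S = 159.2): V_u = e^(−0.02)·[0.4650·86.2785 + 0.5350·0.0000] = 39.3248
Node d (S = 90.44): V_d = e^(−0.02)·[0.4650·0.0000 + 0.5350·0.0000] = 0.0000
Node 0 (S = 120): V_0 = e^(−0.02)·[0.4650·39.3248 + 0.5350·0.0000] = 17.9238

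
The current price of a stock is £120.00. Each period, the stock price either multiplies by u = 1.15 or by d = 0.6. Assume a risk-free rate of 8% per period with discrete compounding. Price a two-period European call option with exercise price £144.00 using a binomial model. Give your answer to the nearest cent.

£9.60

Risk-neutral probability p = (1 + 0.08 − 0.6)/(1.15 − 0.6) = 0.4800/0.5500 = 0.8727
Terminal stock prices: S_uu = 158.7, S_ud = 82.8, S_dd = 43.2
Terminal payoffs (S − K): max(14.7, 0) = 14.7, max(-61.2, 0) = 0, max(-100.8, 0) = 0
Node u (S = 138): V_u = 1/1.08·[0.8727·14.7000 + 0.1273·0.0000] = 11.8788
Node d (S = 72): V_d = 1/1.08·[0.8727·0.0000 + 0.1273·0.0000] = 0.0000
Node 0 (S = 120): V_0 = 1/1.08·[0.8727·11.8788 + 0.1273·0.0000] = 9.5990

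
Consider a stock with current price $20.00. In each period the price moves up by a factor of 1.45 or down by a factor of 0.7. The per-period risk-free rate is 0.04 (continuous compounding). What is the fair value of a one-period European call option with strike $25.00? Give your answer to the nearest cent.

$1.75

Risk-neutral probability p = (e^0.04 − 0.7)/(1.45 − 0.7) = 0.3408/0.7500 = 0.4544
Terminal stock prices: S_u = 29, S_d = 14
Terminal payoffs (S − K): max(4, 0) = 4, max(-11, 0) = 0
Node 0 (S = 20): V_0 = e^(−0.04)·[0.4544·4.0000 + 0.5456·0.0000] = 1.7464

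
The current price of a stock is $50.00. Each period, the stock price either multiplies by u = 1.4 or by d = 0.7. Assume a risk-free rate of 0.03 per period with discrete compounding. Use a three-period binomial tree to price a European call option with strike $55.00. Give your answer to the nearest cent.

Risk-neutral probability p = (1 + 0.03 − 0.7)/(1.4 − 0.7) = 0.3300/0.7000 = 0.4714
Terminal stock prices: S_uuu = 137.2, S_uud = 68.6, S_udd = 34.3, S_ddd = 17.15
Terminal payoffs (S − K): max(82.2, 0) = 82.2, max(13.6, 0) = 13.6, max(-20.7, 0) = 0, max(-37.85, 0) = 0
Node uu (S = 98): V_uu = 1/1.03·[0.4714·82.2000 + 0.5286·13.6000] = 44.6019
Node ud (S = 49): V_ud = 1/1.03·[0.4714·13.6000 + 0.5286·0.0000] = 6.2247
Node dd (S = 24.5): V_dd = 1/1.03·[0.4714·0.0000 + 0.5286·0.0000] = 0.0000
Node u (S = 70): V_u = 1/1.03·[0.4714·44.6019 + 0.5286·6.2247] = 23.6086
Node d (S = 35): V_d = 1/1.03·[0.4714·6.2247 + 0.5286·0.0000] = 2.8490
Node 0 (S = 50): V_0 = 1/1.03·[0.4714·23.6086 + 0.5286·2.8490] = 12.2676

$12.27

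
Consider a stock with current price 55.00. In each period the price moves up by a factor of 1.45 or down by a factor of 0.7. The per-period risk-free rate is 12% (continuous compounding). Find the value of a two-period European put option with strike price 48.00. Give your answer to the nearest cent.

Risk-neutral probability p = (e^0.12 − 0.7)/(1.45 − 0.7) = 0.4275/0.7500 = 0.5700
Terminal stock prices: S_uu = 115.6, S_ud = 55.82, S_dd = 26.95
Terminal payoffs (K − S): max(-67.64, 0) = 0, max(-7.825, 0) = 0, max(21.05, 0) = 21.05
Node u (S = 79.75): V_u = e^(−0.12)·[0.5700·0.0000 + 0.4300·0.0000] = 0.0000
Node d (S = 38.5): V_d = e^(−0.12)·[0.5700·0.0000 + 0.4300·21.0500] = 8.0280
Node 0 (S = 55): V_0 = e^(−0.12)·[0.5700·0.0000 + 0.4300·8.0280] = 3.0617

3.06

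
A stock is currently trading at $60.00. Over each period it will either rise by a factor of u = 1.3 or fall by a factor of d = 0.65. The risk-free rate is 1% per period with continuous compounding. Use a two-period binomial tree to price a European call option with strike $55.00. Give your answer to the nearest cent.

Risk-neutral probability p = (e^0.01 − 0.65)/(1.3 − 0.65) = 0.3601/0.6500 = 0.5539
Terminal stock prices: S_uu = 101.4, S_ud = 50.7, S_dd = 25.35
Terminal payoffs (S − K): max(46.4, 0) = 46.4, max(-4.3, 0) = 0, max(-29.65, 0) = 0
Node u (S = 78): V_u = e^(−0.01)·[0.5539·46.4000 + 0.4461·0.0000] = 25.4463
Node d (S = 39): V_d = e^(−0.01)·[0.5539·0.0000 + 0.4461·0.0000] = 0.0000
Node 0 (S = 60): V_0 = e^(−0.01)·[0.5539·25.4463 + 0.4461·0.0000] = 13.9551

$13.96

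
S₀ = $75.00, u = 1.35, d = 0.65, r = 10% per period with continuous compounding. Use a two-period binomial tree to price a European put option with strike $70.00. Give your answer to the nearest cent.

Risk-neutral probability p = (e^0.1 − 0.65)/(1.35 − 0.65) = 0.4552/0.7000 = 0.6502
Terminal stock prices: S_uu = 136.7, S_ud = 65.81, S_dd = 31.69
Terminal payoffs (K − S): max(-66.69, 0) = 0, max(4.188, 0) = 4.188, max(38.31, 0) = 38.31
Node u (S = 101.2): V_u = e^(−0.1)·[0.6502·0.0000 + 0.3498·4.1875] = 1.3252
Node d (S = 48.75): V_d = e^(−0.1)·[0.6502·4.1875 + 0.3498·38.3125] = 14.5886
Node 0 (S = 75): V_0 = e^(−0.1)·[0.6502·1.3252 + 0.3498·14.5886] = 5.3966

$5.40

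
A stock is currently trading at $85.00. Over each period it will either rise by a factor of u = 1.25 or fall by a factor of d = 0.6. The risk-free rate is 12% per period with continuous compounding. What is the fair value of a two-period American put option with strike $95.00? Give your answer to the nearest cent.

$11.11

Risk-neutral probability p = (e^0.12 − 0.6)/(1.25 − 0.6) = 0.5275/0.6500 = 0.8115
Terminal stock prices: S_uu = 132.8, S_ud = 63.75, S_dd = 30.6
Terminal payoffs (K − S): max(-37.81, 0) = 0, max(31.25, 0) = 31.25, max(64.4, 0) = 64.4
Node u (S = 106.2): continuation = e^(−0.12)·[0.8115·0.0000 + 0.1885·31.2500] = 5.2236; exercise value = 0.0000 ≤ continuation, so V_u = 5.2236
Node d (S = 51): continuation = e^(−0.12)·[0.8115·31.2500 + 0.1885·64.4000] = 33.2574; exercise value = 44.0000 > continuation, so V_d = 44.0000 (exercise)
Node 0 (S = 85): continuation = e^(−0.12)·[0.8115·5.2236 + 0.1885·44.0000] = 11.1146; exercise value = 10.0000 ≤ continuation, so V_0 = 11.1146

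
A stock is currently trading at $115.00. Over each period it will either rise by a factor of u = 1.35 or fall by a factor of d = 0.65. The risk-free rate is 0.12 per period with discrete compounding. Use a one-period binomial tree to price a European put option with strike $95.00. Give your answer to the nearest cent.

$5.94

Risk-neutral probability p = (1 + 0.12 − 0.65)/(1.35 − 0.65) = 0.4700/0.7000 = 0.6714
Terminal stock prices: S_u = 155.2, S_d = 74.75
Terminal payoffs (K − S): max(-60.25, 0) = 0, max(20.25, 0) = 20.25
Node 0 (S = 115): V_0 = 1/1.12·[0.6714·0.0000 + 0.3286·20.2500] = 5.9407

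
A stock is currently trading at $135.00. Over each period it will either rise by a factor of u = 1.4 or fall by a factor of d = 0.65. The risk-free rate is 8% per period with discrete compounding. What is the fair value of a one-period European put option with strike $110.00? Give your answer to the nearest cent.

Risk-neutral probability p = (1 + 0.08 − 0.65)/(1.4 − 0.65) = 0.4300/0.7500 = 0.5733
Terminal stock prices: S_u = 189, S_d = 87.75
Terminal payoffs (K − S): max(-79, 0) = 0, max(22.25, 0) = 22.25
Node 0 (S = 135): V_0 = 1/1.08·[0.5733·0.0000 + 0.4267·22.2500] = 8.7901

$8.79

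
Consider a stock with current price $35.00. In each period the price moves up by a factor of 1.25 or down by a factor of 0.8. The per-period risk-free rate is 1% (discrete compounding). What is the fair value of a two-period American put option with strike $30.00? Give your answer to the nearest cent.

Risk-neutral probability p = (1 + 0.01 − 0.8)/(1.25 − 0.8) = 0.2100/0.4500 = 0.4667
Terminal stock prices: S_uu = 54.69, S_ud = 35, S_dd = 22.4
Terminal payoffs (K − S): max(-24.69, 0) = 0, max(-5, 0) = 0, max(7.6, 0) = 7.6
Node u (S = 43.75): continuation = 1/1.01·[0.4667·0.0000 + 0.5333·0.0000] = 0.0000; exercise value = 0.0000 ≤ continuation, so V_u = 0.0000
Node d (S = 28): continuation = 1/1.01·[0.4667·0.0000 + 0.5333·7.6000] = 4.0132; exercise value = 2.0000 ≤ continuation, so V_d = 4.0132
Node 0 (S = 35): continuation = 1/1.01·[0.4667·0.0000 + 0.5333·4.0132] = 2.1192; exercise value = 0.0000 ≤ continuation, so V_0 = 2.1192

$2.12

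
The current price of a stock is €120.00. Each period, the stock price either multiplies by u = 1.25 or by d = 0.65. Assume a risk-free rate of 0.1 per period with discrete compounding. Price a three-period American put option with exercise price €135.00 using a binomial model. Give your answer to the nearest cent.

Risk-neutral probability p = (1 + 0.1 − 0.65)/(1.25 − 0.65) = 0.4500/0.6000 = 0.7500
Terminal stock prices: S_uuu = 234.4, S_uud = 121.9, S_udd = 63.38, S_ddd = 32.95
Terminal payoffs (K − S): max(-99.38, 0) = 0, max(13.12, 0) = 13.12, max(71.62, 0) = 71.62, max(102, 0) = 102
Node uu (S = 187.5): continuation = 1/1.1·[0.7500·0.0000 + 0.2500·13.1250] = 2.9830; exercise value = 0.0000 ≤ continuation, so V_uu = 2.9830
Node ud (S = 97.5): continuation = 1/1.1·[0.7500·13.1250 + 0.2500·71.6250] = 25.2273; exercise value = 37.5000 > continuation, so V_ud = 37.5000 (exercise)
Node dd (S = 50.7): continuation = 1/1.1·[0.7500·71.6250 + 0.2500·102.0450] = 72.0273; exercise value = 84.3000 > continuation, so V_dd = 84.3000 (exercise)
Node u (S = 150): continuation = 1/1.1·[0.7500·2.9830 + 0.2500·37.5000] = 10.5566; exercise value = 0.0000 ≤ continuation, so V_u = 10.5566
Node d (S = 78): continuation = 1/1.1·[0.7500·37.5000 + 0.2500·84.3000] = 44.7273; exercise value = 57.0000 > continuation, so V_d = 57.0000 (exercise)
Node 0 (S = 120): continuation = 1/1.1·[0.7500·10.5566 + 0.2500·57.0000] = 20.1522; exercise value = 15.0000 ≤ continuation, so V_0 = 20.1522

€20.15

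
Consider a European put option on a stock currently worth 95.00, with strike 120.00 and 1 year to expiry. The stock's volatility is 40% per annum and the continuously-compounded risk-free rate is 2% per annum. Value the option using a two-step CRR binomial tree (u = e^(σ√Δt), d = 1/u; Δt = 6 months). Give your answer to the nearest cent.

31.89

CRR parameters: u = e^(σ√Δt) = e^(0.4·√0.5) = 1.3269, d = 1/u = 0.7536
Per-period rate: rΔt = 0.02·0.5 = 0.01, so R = e^0.01 = 1.0101
Risk-neutral probability p = (e^0.01 − 0.7536)/(1.3269 − 0.7536) = 0.2564/0.5733 = 0.4473
Terminal stock prices: S_uu = 167.3, S_ud = 95, S_dd = 53.96
Terminal payoffs (K − S): max(-47.26, 0) = 0, max(25, 0) = 25, max(66.04, 0) = 66.04
Node u (S = 126.1): V_u = e^(−0.01)·[0.4473·0.0000 + 0.5527·25.0000] = 13.6803
Node d (S = 71.6): V_d = e^(−0.01)·[0.4473·25.0000 + 0.5527·66.0428] = 47.2103
Node 0 (S = 95): V_0 = e^(−0.01)·[0.4473·13.6803 + 0.5527·47.2103] = 31.8922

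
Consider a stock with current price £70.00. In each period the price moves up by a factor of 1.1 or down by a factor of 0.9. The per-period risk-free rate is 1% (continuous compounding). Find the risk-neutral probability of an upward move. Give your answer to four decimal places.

Risk-neutral probability p = (e^0.01 − 0.9)/(1.1 − 0.9) = 0.1101/0.2000 = 0.5503

p = 0.5503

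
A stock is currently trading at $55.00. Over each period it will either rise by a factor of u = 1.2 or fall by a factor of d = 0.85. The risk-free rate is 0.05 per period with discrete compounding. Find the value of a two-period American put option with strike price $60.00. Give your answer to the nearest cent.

Risk-neutral probability p = (1 + 0.05 − 0.85)/(1.2 − 0.85) = 0.2000/0.3500 = 0.5714
Terminal stock prices: S_uu = 79.2, S_ud = 56.1, S_dd = 39.74
Terminal payoffs (K − S): max(-19.2, 0) = 0, max(3.9, 0) = 3.9, max(20.26, 0) = 20.26
Node u (S = 66): continuation = 1/1.05·[0.5714·0.0000 + 0.4286·3.9000] = 1.5918; exercise value = 0.0000 ≤ continuation, so V_u = 1.5918
Node d (S = 46.75): continuation = 1/1.05·[0.5714·3.9000 + 0.4286·20.2625] = 10.3929; exercise value = 13.2500 > continuation, so V_d = 13.2500 (exercise)
Node 0 (S = 55): continuation = 1/1.05·[0.5714·1.5918 + 0.4286·13.2500] = 6.2745; exercise value = 5.0000 ≤ continuation, so V_0 = 6.2745

$6.27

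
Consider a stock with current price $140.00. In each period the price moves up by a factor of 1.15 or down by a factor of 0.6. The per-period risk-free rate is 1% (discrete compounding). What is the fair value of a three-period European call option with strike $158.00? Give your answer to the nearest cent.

$22.08

Risk-neutral probability p = (1 + 0.01 − 0.6)/(1.15 − 0.6) = 0.4100/0.5500 = 0.7455
Terminal stock prices: S_uuu = 212.9, S_uud = 111.1, S_udd = 57.96, S_ddd = 30.24
Terminal payoffs (S − K): max(54.92, 0) = 54.92, max(-46.91, 0) = 0, max(-100, 0) = 0, max(-127.8, 0) = 0
Node uu (S = 185.1): V_uu = 1/1.01·[0.7455·54.9225 + 0.2545·0.0000] = 40.5369
Node ud (S = 96.6): V_ud = 1/1.01·[0.7455·0.0000 + 0.2545·0.0000] = 0.0000
Node dd (S = 50.4): V_dd = 1/1.01·[0.7455·0.0000 + 0.2545·0.0000] = 0.0000
Node u (S = 161): V_u = 1/1.01·[0.7455·40.5369 + 0.2545·0.0000] = 29.9192
Node d (S = 84): V_d = 1/1.01·[0.7455·0.0000 + 0.2545·0.0000] = 0.0000
Node 0 (S = 140): V_0 = 1/1.01·[0.7455·29.9192 + 0.2545·0.0000] = 22.0826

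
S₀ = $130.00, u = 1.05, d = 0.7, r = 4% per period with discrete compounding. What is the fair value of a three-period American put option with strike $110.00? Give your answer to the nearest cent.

$1.12

Risk-neutral probability p = (1 + 0.04 − 0.7)/(1.05 − 0.7) = 0.3400/0.3500 = 0.9714
Terminal stock prices: S_uuu = 150.5, S_uud = 100.3, S_udd = 66.88, S_ddd = 44.59
Terminal payoffs (K − S): max(-40.49, 0) = 0, max(9.672, 0) = 9.672, max(43.12, 0) = 43.12, max(65.41, 0) = 65.41
Node uu (S = 143.3): continuation = 1/1.04·[0.9714·0.0000 + 0.0286·9.6725] = 0.2657; exercise value = 0.0000 ≤ continuation, so V_uu = 0.2657
Node ud (S = 95.55): continuation = 1/1.04·[0.9714·9.6725 + 0.0286·43.1150] = 10.2192; exercise value = 14.4500 > continuation, so V_ud = 14.4500 (exercise)
Node dd (S = 63.7): continuation = 1/1.04·[0.9714·43.1150 + 0.0286·65.4100] = 42.0692; exercise value = 46.3000 > continuation, so V_dd = 46.3000 (exercise)
Node u (S = 136.5): continuation = 1/1.04·[0.9714·0.2657 + 0.0286·14.4500] = 0.6452; exercise value = 0.0000 ≤ continuation, so V_u = 0.6452
Node d (S = 91): continuation = 1/1.04·[0.9714·14.4500 + 0.0286·46.3000] = 14.7692; exercise value = 19.0000 > continuation, so V_d = 19.0000 (exercise)
Node 0 (S = 130): continuation = 1/1.04·[0.9714·0.6452 + 0.0286·19.0000] = 1.1246; exercise value = 0.0000 ≤ continuation, so V_0 = 1.1246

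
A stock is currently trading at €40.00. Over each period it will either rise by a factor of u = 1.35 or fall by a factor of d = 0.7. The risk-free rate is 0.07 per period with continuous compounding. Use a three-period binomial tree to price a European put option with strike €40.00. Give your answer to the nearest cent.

Risk-neutral probability p = (e^0.07 − 0.7)/(1.35 − 0.7) = 0.3725/0.6500 = 0.5731
Terminal stock prices: S_uuu = 98.42, S_uud = 51.03, S_udd = 26.46, S_ddd = 13.72
Terminal payoffs (K − S): max(-58.42, 0) = 0, max(-11.03, 0) = 0, max(13.54, 0) = 13.54, max(26.28, 0) = 26.28
Node uu (S = 72.9): V_uu = e^(−0.07)·[0.5731·0.0000 + 0.4269·0.0000] = 0.0000
Node ud (S = 37.8): V_ud = e^(−0.07)·[0.5731·0.0000 + 0.4269·13.5400] = 5.3896
Node dd (S = 19.6): V_dd = e^(−0.07)·[0.5731·13.5400 + 0.4269·26.2800] = 17.6958
Node u (S = 54): V_u = e^(−0.07)·[0.5731·0.0000 + 0.4269·5.3896] = 2.1453
Node d (S = 28): V_d = e^(−0.07)·[0.5731·5.3896 + 0.4269·17.6958] = 9.9237
Node 0 (S = 40): V_0 = e^(−0.07)·[0.5731·2.1453 + 0.4269·9.9237] = 5.0964

€5.10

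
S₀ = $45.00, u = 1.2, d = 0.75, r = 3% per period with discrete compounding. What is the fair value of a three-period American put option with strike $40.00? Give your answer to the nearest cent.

$3.54

Risk-neutral probability p = (1 + 0.03 − 0.75)/(1.2 − 0.75) = 0.2800/0.4500 = 0.6222
Terminal stock prices: S_uuu = 77.76, S_uud = 48.6, S_udd = 30.38, S_ddd = 18.98
Terminal payoffs (K − S): max(-37.76, 0) = 0, max(-8.6, 0) = 0, max(9.625, 0) = 9.625, max(21.02, 0) = 21.02
Node uu (S = 64.8): continuation = 1/1.03·[0.6222·0.0000 + 0.3778·0.0000] = 0.0000; exercise value = 0.0000 ≤ continuation, so V_uu = 0.0000
Node ud (S = 40.5): continuation = 1/1.03·[0.6222·0.0000 + 0.3778·9.6250] = 3.5302; exercise value = 0.0000 ≤ continuation, so V_ud = 3.5302
Node dd (S = 25.31): continuation = 1/1.03·[0.6222·9.6250 + 0.3778·21.0156] = 13.5225; exercise value = 14.6875 > continuation, so V_dd = 14.6875 (exercise)
Node u (S = 54): continuation = 1/1.03·[0.6222·0.0000 + 0.3778·3.5302] = 1.2948; exercise value = 0.0000 ≤ continuation, so V_u = 1.2948
Node d (S = 33.75): continuation = 1/1.03·[0.6222·3.5302 + 0.3778·14.6875] = 7.5196; exercise value = 6.2500 ≤ continuation, so V_d = 7.5196
Node 0 (S = 45): continuation = 1/1.03·[0.6222·1.2948 + 0.3778·7.5196] = 3.5402; exercise value = 0.0000 ≤ continuation, so V_0 = 3.5402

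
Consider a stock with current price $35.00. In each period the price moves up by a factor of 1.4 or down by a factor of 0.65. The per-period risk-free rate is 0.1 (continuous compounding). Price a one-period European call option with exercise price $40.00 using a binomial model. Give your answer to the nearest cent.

$4.94

Risk-neutral probability p = (e^0.1 − 0.65)/(1.4 − 0.65) = 0.4552/0.7500 = 0.6069
Terminal stock prices: S_u = 49, S_d = 22.75
Terminal payoffs (S − K): max(9, 0) = 9, max(-17.25, 0) = 0
Node 0 (S = 35): V_0 = e^(−0.1)·[0.6069·9.0000 + 0.3931·0.0000] = 4.9423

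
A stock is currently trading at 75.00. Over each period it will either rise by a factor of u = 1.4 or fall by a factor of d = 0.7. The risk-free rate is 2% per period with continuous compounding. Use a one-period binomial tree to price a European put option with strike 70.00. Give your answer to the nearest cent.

Risk-neutral probability p = (e^0.02 − 0.7)/(1.4 − 0.7) = 0.3202/0.7000 = 0.4574
Terminal stock prices: S_u = 105, S_d = 52.5
Terminal payoffs (K − S): max(-35, 0) = 0, max(17.5, 0) = 17.5
Node 0 (S = 75): V_0 = e^(−0.02)·[0.4574·0.0000 + 0.5426·17.5000] = 9.3070

9.31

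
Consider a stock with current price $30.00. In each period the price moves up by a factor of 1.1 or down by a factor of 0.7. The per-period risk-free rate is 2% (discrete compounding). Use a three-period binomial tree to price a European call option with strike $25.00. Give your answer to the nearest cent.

Risk-neutral probability p = (1 + 0.02 − 0.7)/(1.1 − 0.7) = 0.3200/0.4000 = 0.8000
Terminal stock prices: S_uuu = 39.93, S_uud = 25.41, S_udd = 16.17, S_ddd = 10.29
Terminal payoffs (S − K): max(14.93, 0) = 14.93, max(0.41, 0) = 0.41, max(-8.83, 0) = 0, max(-14.71, 0) = 0
Node uu (S = 36.3): V_uu = 1/1.02·[0.8000·14.9300 + 0.2000·0.4100] = 11.7902
Node ud (S = 23.1): V_ud = 1/1.02·[0.8000·0.4100 + 0.2000·0.0000] = 0.3216
Node dd (S = 14.7): V_dd = 1/1.02·[0.8000·0.0000 + 0.2000·0.0000] = 0.0000
Node u (S = 33): V_u = 1/1.02·[0.8000·11.7902 + 0.2000·0.3216] = 9.3103
Node d (S = 21): V_d = 1/1.02·[0.8000·0.3216 + 0.2000·0.0000] = 0.2522
Node 0 (S = 30): V_0 = 1/1.02·[0.8000·9.3103 + 0.2000·0.2522] = 7.3516

$7.35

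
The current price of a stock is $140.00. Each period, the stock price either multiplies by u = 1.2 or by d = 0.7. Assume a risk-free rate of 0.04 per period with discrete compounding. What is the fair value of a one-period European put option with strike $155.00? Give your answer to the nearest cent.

Risk-neutral probability p = (1 + 0.04 − 0.7)/(1.2 − 0.7) = 0.3400/0.5000 = 0.6800
Terminal stock prices: S_u = 168, S_d = 98
Terminal payoffs (K − S): max(-13, 0) = 0, max(57, 0) = 57
Node 0 (S = 140): V_0 = 1/1.04·[0.6800·0.0000 + 0.3200·57.0000] = 17.5385

$17.54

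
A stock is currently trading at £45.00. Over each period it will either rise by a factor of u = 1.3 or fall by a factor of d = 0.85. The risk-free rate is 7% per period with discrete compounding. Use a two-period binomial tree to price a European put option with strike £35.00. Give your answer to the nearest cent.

Risk-neutral probability p = (1 + 0.07 − 0.85)/(1.3 − 0.85) = 0.2200/0.4500 = 0.4889
Terminal stock prices: S_uu = 76.05, S_ud = 49.73, S_dd = 32.51
Terminal payoffs (K − S): max(-41.05, 0) = 0, max(-14.73, 0) = 0, max(2.488, 0) = 2.488
Node u (S = 58.5): V_u = 1/1.07·[0.4889·0.0000 + 0.5111·0.0000] = 0.0000
Node d (S = 38.25): V_d = 1/1.07·[0.4889·0.0000 + 0.5111·2.4875] = 1.1882
Node 0 (S = 45): V_0 = 1/1.07·[0.4889·0.0000 + 0.5111·1.1882] = 0.5676

£0.57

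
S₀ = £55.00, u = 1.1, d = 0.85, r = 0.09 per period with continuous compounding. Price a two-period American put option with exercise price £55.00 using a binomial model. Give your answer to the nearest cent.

Risk-neutral probability p = (e^0.09 − 0.85)/(1.1 − 0.85) = 0.2442/0.2500 = 0.9767
Terminal stock prices: S_uu = 66.55, S_ud = 51.43, S_dd = 39.74
Terminal payoffs (K − S): max(-11.55, 0) = 0, max(3.575, 0) = 3.575, max(15.26, 0) = 15.26
Node u (S = 60.5): continuation = e^(−0.09)·[0.9767·0.0000 + 0.0233·3.5750] = 0.0761; exercise value = 0.0000 ≤ continuation, so V_u = 0.0761
Node d (S = 46.75): continuation = e^(−0.09)·[0.9767·3.5750 + 0.0233·15.2625] = 3.5162; exercise value = 8.2500 > continuation, so V_d = 8.2500 (exercise)
Node 0 (S = 55): continuation = e^(−0.09)·[0.9767·0.0761 + 0.0233·8.2500] = 0.2437; exercise value = 0.0000 ≤ continuation, so V_0 = 0.2437

£0.24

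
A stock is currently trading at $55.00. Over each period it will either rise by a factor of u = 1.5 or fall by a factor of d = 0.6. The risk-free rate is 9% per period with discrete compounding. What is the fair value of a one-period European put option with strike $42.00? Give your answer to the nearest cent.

Risk-neutral probability p = (1 + 0.09 − 0.6)/(1.5 − 0.6) = 0.4900/0.9000 = 0.5444
Terminal stock prices: S_u = 82.5, S_d = 33
Terminal payoffs (K − S): max(-40.5, 0) = 0, max(9, 0) = 9
Node 0 (S = 55): V_0 = 1/1.09·[0.5444·0.0000 + 0.4556·9.0000] = 3.7615

$3.76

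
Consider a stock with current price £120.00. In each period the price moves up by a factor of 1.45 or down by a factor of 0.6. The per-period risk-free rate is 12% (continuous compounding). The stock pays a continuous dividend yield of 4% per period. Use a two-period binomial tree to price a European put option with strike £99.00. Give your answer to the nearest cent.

Per-period risk-free factor R = e^0.12 = 1.1275; dividend-adjusted growth = e^(0.12−0.04) = 1.0833.
Risk-neutral probability p = (1.0833 − 0.6)/(1.45 − 0.6) = 0.4833/0.8500 = 0.5686
Terminal stock prices: S_uu = 252.3, S_ud = 104.4, S_dd = 43.2
Terminal payoffs (K − S): max(-153.3, 0) = 0, max(-5.4, 0) = 0, max(55.8, 0) = 55.8
Node u (S = 174): V_u = e^(−0.12)·[0.5686·0.0000 + 0.4314·0.0000] = 0.0000
Node d (S = 72): V_d = e^(−0.12)·[0.5686·0.0000 + 0.4314·55.8000] = 21.3514
Node 0 (S = 120): V_0 = e^(−0.12)·[0.5686·0.0000 + 0.4314·21.3514] = 8.1699

£8.17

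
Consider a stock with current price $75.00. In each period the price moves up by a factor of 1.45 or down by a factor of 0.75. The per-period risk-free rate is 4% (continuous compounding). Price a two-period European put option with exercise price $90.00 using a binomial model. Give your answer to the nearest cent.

Risk-neutral probability p = (e^0.04 − 0.75)/(1.45 − 0.75) = 0.2908/0.7000 = 0.4154
Terminal stock prices: S_uu = 157.7, S_ud = 81.56, S_dd = 42.19
Terminal payoffs (K − S): max(-67.69, 0) = 0, max(8.438, 0) = 8.438, max(47.81, 0) = 47.81
Node u (S = 108.8): V_u = e^(−0.04)·[0.4154·0.0000 + 0.5846·8.4375] = 4.7388
Node d (S = 56.25): V_d = e^(−0.04)·[0.4154·8.4375 + 0.5846·47.8125] = 30.2210
Node 0 (S = 75): V_0 = e^(−0.04)·[0.4154·4.7388 + 0.5846·30.2210] = 18.8647

$18.86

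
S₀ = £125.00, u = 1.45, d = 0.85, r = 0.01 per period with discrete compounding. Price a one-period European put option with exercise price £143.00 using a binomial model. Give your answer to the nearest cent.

£26.68

Risk-neutral probability p = (1 + 0.01 − 0.85)/(1.45 − 0.85) = 0.1600/0.6000 = 0.2667
Terminal stock prices: S_u = 181.2, S_d = 106.2
Terminal payoffs (K − S): max(-38.25, 0) = 0, max(36.75, 0) = 36.75
Node 0 (S = 125): V_0 = 1/1.01·[0.2667·0.0000 + 0.7333·36.7500] = 26.6832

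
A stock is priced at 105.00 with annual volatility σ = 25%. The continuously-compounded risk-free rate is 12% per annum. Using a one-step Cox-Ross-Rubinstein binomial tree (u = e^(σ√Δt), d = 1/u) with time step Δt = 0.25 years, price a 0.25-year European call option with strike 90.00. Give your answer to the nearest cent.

17.66

CRR parameters: u = e^(σ√Δt) = e^(0.25·√0.25) = 1.1331, d = 1/u = 0.8825
Per-period rate: rΔt = 0.12·0.25 = 0.03, so R = e^0.03 = 1.0305
Risk-neutral probability p = (e^0.03 − 0.8825)/(1.1331 − 0.8825) = 0.1480/0.2507 = 0.5903
Terminal stock prices: S_u = 119, S_d = 92.66
Terminal payoffs (S − K): max(28.98, 0) = 28.98, max(2.662, 0) = 2.662
Node 0 (S = 105): V_0 = e^(−0.03)·[0.5903·28.9806 + 0.4097·2.6622] = 17.6599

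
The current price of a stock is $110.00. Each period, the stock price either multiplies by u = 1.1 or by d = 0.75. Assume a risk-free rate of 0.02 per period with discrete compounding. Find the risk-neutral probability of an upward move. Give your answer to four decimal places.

Risk-neutral probability p = (1 + 0.02 − 0.75)/(1.1 − 0.75) = 0.2700/0.3500 = 0.7714

p = 0.7714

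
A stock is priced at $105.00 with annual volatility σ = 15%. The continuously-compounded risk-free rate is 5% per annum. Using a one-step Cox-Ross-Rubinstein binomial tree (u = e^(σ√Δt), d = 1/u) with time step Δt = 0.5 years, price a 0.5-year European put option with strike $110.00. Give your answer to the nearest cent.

CRR parameters: u = e^(σ√Δt) = e^(0.15·√0.5) = 1.1119, d = 1/u = 0.8994
Per-period rate: rΔt = 0.05·0.5 = 0.025, so R = e^0.025 = 1.0253
Risk-neutral probability p = (e^0.025 − 0.8994)/(1.1119 − 0.8994) = 0.1259/0.2125 = 0.5926
Terminal stock prices: S_u = 116.7, S_d = 94.43
Terminal payoffs (K − S): max(-6.749, 0) = 0, max(15.57, 0) = 15.57
Node 0 (S = 105): V_0 = e^(−0.025)·[0.5926·0.0000 + 0.4074·15.5666] = 6.1849

$6.18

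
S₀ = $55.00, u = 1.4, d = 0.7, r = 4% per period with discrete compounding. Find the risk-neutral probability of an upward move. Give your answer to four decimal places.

p = 0.4857

Risk-neutral probability p = (1 + 0.04 − 0.7)/(1.4 − 0.7) = 0.3400/0.7000 = 0.4857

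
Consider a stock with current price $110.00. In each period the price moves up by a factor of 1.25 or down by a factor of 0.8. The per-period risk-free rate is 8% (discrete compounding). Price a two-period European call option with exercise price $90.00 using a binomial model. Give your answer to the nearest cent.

Risk-neutral probability p = (1 + 0.08 − 0.8)/(1.25 − 0.8) = 0.2800/0.4500 = 0.6222
Terminal stock prices: S_uu = 171.9, S_ud = 110, S_dd = 70.4
Terminal payoffs (S − K): max(81.88, 0) = 81.88, max(20, 0) = 20, max(-19.6, 0) = 0
Node u (S = 137.5): V_u = 1/1.08·[0.6222·81.8750 + 0.3778·20.0000] = 54.1667
Node d (S = 88): V_d = 1/1.08·[0.6222·20.0000 + 0.3778·0.0000] = 11.5226
Node 0 (S = 110): V_0 = 1/1.08·[0.6222·54.1667 + 0.3778·11.5226] = 35.2377

$35.24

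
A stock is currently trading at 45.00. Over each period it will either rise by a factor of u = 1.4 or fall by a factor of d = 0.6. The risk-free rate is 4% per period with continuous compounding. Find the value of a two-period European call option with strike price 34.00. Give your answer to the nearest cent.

16.93

Risk-neutral probability p = (e^0.04 − 0.6)/(1.4 − 0.6) = 0.4408/0.8000 = 0.5510
Terminal stock prices: S_uu = 88.2, S_ud = 37.8, S_dd = 16.2
Terminal payoffs (S − K): max(54.2, 0) = 54.2, max(3.8, 0) = 3.8, max(-17.8, 0) = 0
Node u (S = 63): V_u = e^(−0.04)·[0.5510·54.2000 + 0.4490·3.8000] = 30.3332
Node d (S = 27): V_d = e^(−0.04)·[0.5510·3.8000 + 0.4490·0.0000] = 2.0118
Node 0 (S = 45): V_0 = e^(−0.04)·[0.5510·30.3332 + 0.4490·2.0118] = 16.9264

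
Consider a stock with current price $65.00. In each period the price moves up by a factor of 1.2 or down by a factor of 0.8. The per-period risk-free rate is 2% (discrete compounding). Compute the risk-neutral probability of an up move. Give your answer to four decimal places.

p = 0.5500

Risk-neutral probability p = (1 + 0.02 − 0.8)/(1.2 − 0.8) = 0.2200/0.4000 = 0.5500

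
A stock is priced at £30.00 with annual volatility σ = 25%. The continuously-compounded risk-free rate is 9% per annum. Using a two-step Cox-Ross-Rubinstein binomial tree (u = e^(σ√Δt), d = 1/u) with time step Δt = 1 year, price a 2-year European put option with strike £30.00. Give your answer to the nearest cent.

CRR parameters: u = e^(σ√Δt) = e^(0.25·√1) = 1.2840, d = 1/u = 0.7788
Per-period rate: rΔt = 0.09·1 = 0.09, so R = e^0.09 = 1.0942
Risk-neutral probability p = (e^0.09 − 0.7788)/(1.2840 − 0.7788) = 0.3154/0.5052 = 0.6242
Terminal stock prices: S_uu = 49.46, S_ud = 30, S_dd = 18.2
Terminal payoffs (K − S): max(-19.46, 0) = 0, max(0, 0) = 0, max(11.8, 0) = 11.8
Node u (S = 38.52): V_u = e^(−0.09)·[0.6242·0.0000 + 0.3758·0.0000] = 0.0000
Node d (S = 23.36): V_d = e^(−0.09)·[0.6242·0.0000 + 0.3758·11.8041] = 4.0539
Node 0 (S = 30): V_0 = e^(−0.09)·[0.6242·0.0000 + 0.3758·4.0539] = 1.3922

£1.39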